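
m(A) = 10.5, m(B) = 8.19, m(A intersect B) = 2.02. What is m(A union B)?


By inclusion-exclusion: m(A u B) = m(A) + m(B) - m(A n B)
= 10.5 + 8.19 - 2.02
= 16.67


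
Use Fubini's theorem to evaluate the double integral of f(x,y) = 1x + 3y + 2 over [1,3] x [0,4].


By Fubini, integrate in x first, then y.
Step 1: Fix y, integrate over x in [1,3]:
  integral(1x + 3y + 2, x=1..3)
  = 1*(3^2 - 1^2)/2 + (3y + 2)*(3 - 1)
  = 4 + (3y + 2)*2
  = 4 + 6y + 4
  = 8 + 6y
Step 2: Integrate over y in [0,4]:
  integral(8 + 6y, y=0..4)
  = 8*4 + 6*(4^2 - 0^2)/2
  = 32 + 48
  = 80


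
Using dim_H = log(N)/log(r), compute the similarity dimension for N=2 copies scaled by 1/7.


For a self-similar set with N copies scaled by 1/r:
dim_H = log(N)/log(r) = log(2)/log(7)
= 0.693147/1.94591
= 0.356207


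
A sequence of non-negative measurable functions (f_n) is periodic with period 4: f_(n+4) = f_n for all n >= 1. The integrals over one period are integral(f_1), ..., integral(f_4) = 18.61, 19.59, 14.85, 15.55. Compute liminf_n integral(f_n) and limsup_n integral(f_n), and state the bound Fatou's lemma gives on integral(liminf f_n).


The sequence (integral(f_n)) is periodic with period 4, repeating the values 18.61, 19.59, 14.85, 15.55 indefinitely.
Step 1: For a periodic sequence, every tail (a_m, a_(m+1), ...) contains all 4 period values infinitely often.
Step 2: Hence inf of every tail = min of the period values = min(18.61, 19.59, 14.85, 15.55) = 14.85.
        liminf_n integral(f_n) = sup over m of (inf of tail from m) = 14.85.
Step 3: Similarly sup of every tail = max of the period values = 19.59.
        limsup_n integral(f_n) = 19.59.
Step 4: Fatou's lemma: integral(liminf_n f_n) <= liminf_n integral(f_n) = 14.85.
        So the integral of the pointwise liminf is at most 14.85.


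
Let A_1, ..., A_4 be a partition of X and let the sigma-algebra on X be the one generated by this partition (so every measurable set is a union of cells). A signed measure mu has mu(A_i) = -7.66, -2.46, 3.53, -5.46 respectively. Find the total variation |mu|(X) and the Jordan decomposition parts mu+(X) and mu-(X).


Step 1: Every measurable set is a union of atoms (the cells / points), so a Hahn decomposition is
  obtained by grouping atoms by sign: P = union of atoms with mu > 0, N = union of the remaining atoms.
  Atoms in P (indices): 3;  atoms in N (indices): 1, 2, 4
  Positive values: 3.53
  Negative values: -7.66, -2.46, -5.46
Step 2: mu+(X) = mu(P) = sum of positive atom values = 3.53
Step 3: mu-(X) = -mu(N) = sum of |negative atom values| = 15.58
Step 4: |mu|(X) = mu+(X) + mu-(X) = 3.53 + 15.58 = 19.11


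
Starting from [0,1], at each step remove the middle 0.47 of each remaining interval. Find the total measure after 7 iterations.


Step 1: At each step, fraction remaining = 1 - 0.47 = 0.53
Step 2: After 7 steps, measure = (0.53)^7
Result = 0.011747


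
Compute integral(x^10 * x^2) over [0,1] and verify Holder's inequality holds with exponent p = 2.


Step 1: Exact integral of f*g = integral(x^12, 0, 1) = 1/13
     = 0.076923
Step 2: Holder bound with p=2, q=2:
  ||f||_p = (integral x^20 dx)^(1/2) = (1/21)^(1/2) = 0.218218
  ||g||_q = (integral x^4 dx)^(1/2) = (1/5)^(1/2) = 0.447214
Step 3: Holder bound = ||f||_p * ||g||_q = 0.218218 * 0.447214 = 0.09759
Verification: 0.076923 <= 0.09759 (Holder holds)


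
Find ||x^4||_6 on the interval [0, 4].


Step 1: ||f||_6 = (integral_0^4 |x^4|^6 dx)^(1/6)
     = (integral_0^4 x^24 dx)^(1/6)
Step 2: integral_0^4 x^24 dx = [x^25/(25)] from 0 to 4 = 4^25/25
     = 1125899906842624/25 = 4.503600e+13
Step 3: ||f||_6 = (4.503600e+13)^(1/6) = 188.622413


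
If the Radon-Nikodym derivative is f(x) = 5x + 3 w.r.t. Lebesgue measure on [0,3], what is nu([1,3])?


nu(A) = integral_A (dnu/dmu) dmu = integral_1^3 (5x + 3) dx
Step 1: Antiderivative F(x) = (5/2)x^2 + 3x
Step 2: F(3) = (5/2)*3^2 + 3*3 = 22.5 + 9 = 31.5
Step 3: F(1) = (5/2)*1^2 + 3*1 = 2.5 + 3 = 5.5
Step 4: nu([1,3]) = F(3) - F(1) = 31.5 - 5.5 = 26


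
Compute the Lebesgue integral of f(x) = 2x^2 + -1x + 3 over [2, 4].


The Lebesgue integral of a Riemann-integrable function agrees with the Riemann integral.
Antiderivative F(x) = (2/3)x^3 + (-1/2)x^2 + 3x
F(4) = (2/3)*4^3 + (-1/2)*4^2 + 3*4
     = (2/3)*64 + (-1/2)*16 + 3*4
     = 42.666667 + -8 + 12
     = 46.666667
F(2) = 9.333333
Integral = F(4) - F(2) = 46.666667 - 9.333333 = 37.333333


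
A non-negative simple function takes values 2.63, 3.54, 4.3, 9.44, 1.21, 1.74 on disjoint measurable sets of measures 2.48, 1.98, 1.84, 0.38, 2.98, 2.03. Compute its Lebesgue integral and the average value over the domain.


Step 1: Integral = sum(value_i * measure_i)
= 2.63*2.48 + 3.54*1.98 + 4.3*1.84 + 9.44*0.38 + 1.21*2.98 + 1.74*2.03
= 6.5224 + 7.0092 + 7.912 + 3.5872 + 3.6058 + 3.5322
= 32.1688
Step 2: Total measure of domain = 2.48 + 1.98 + 1.84 + 0.38 + 2.98 + 2.03 = 11.69
Step 3: Average value = 32.1688 / 11.69 = 2.751822


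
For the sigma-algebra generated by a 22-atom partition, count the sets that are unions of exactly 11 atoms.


Each element of F is a union of some subset of the 22 atoms.
Elements that are unions of exactly 11 atoms correspond to 11-element subsets of the 22 atoms.
Count = C(22, 11) = 22! / (11! * 11!) = 705432.


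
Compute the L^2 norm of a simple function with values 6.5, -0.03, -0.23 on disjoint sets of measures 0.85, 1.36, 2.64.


Step 1: Compute |f_i|^2 for each value:
  |6.5|^2 = 42.25
  |-0.03|^2 = 9.000000e-04
  |-0.23|^2 = 0.0529
Step 2: Multiply by measures and sum:
  42.25 * 0.85 = 35.9125
  9.000000e-04 * 1.36 = 0.001224
  0.0529 * 2.64 = 0.139656
Sum = 35.9125 + 0.001224 + 0.139656 = 36.05338
Step 3: Take the p-th root:
||f||_2 = (36.05338)^(1/2) = 6.004447


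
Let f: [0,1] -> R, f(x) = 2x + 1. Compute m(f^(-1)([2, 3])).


f^(-1)([2, 3]) = {x : 2 <= 2x + 1 <= 3}
Solving: (2 - 1)/2 <= x <= (3 - 1)/2
= [0.5, 1]
Intersecting with [0,1]: [0.5, 1]
Measure = 1 - 0.5 = 0.5


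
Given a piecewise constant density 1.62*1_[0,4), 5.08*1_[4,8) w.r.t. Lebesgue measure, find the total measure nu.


Integrate each piece of the Radon-Nikodym derivative:
Step 1: integral_0^4 1.62 dx = 1.62*(4-0) = 1.62*4 = 6.48
Step 2: integral_4^8 5.08 dx = 5.08*(8-4) = 5.08*4 = 20.32
Total: 6.48 + 20.32 = 26.8


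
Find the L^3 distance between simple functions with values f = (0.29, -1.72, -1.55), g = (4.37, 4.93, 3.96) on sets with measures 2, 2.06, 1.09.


Step 1: Compute differences f_i - g_i:
  0.29 - 4.37 = -4.08
  -1.72 - 4.93 = -6.65
  -1.55 - 3.96 = -5.51
Step 2: Compute |diff|^3 * measure for each set:
  |-4.08|^3 * 2 = 67.917312 * 2 = 135.834624
  |-6.65|^3 * 2.06 = 294.079625 * 2.06 = 605.804027
  |-5.51|^3 * 1.09 = 167.284151 * 1.09 = 182.339725
Step 3: Sum = 923.978376
Step 4: ||f-g||_3 = (923.978376)^(1/3) = 9.739887


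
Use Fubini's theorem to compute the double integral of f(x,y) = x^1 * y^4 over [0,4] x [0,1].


By Fubini's theorem, the double integral factors as a product of single integrals:
Step 1: integral_0^4 x^1 dx = [x^2/2] from 0 to 4
     = 4^2/2 = 8
Step 2: integral_0^1 y^4 dy = [y^5/5] from 0 to 1
     = 1^5/5 = 0.2
Step 3: Double integral = 8 * 0.2 = 1.6


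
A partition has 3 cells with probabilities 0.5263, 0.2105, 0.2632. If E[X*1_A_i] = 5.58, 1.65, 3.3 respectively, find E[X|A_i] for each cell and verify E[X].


For each cell A_i: E[X|A_i] = E[X*1_A_i] / P(A_i)
Step 1: E[X|A_1] = 5.58 / 0.5263 = 10.602318
Step 2: E[X|A_2] = 1.65 / 0.2105 = 7.83848
Step 3: E[X|A_3] = 3.3 / 0.2632 = 12.537994
Verification: E[X] = sum E[X*1_A_i] = 5.58 + 1.65 + 3.3 = 10.53


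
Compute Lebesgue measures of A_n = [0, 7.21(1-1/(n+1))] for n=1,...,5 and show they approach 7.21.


By continuity of measure from below: if A_n increases to A, then m(A_n) -> m(A).
Here A = [0, 7.21], so m(A) = 7.21
Step 1: a_1 = 7.21*(1 - 1/2) = 3.605, m(A_1) = 3.605
Step 2: a_2 = 7.21*(1 - 1/3) = 4.8067, m(A_2) = 4.8067
Step 3: a_3 = 7.21*(1 - 1/4) = 5.4075, m(A_3) = 5.4075
Step 4: a_4 = 7.21*(1 - 1/5) = 5.768, m(A_4) = 5.768
Step 5: a_5 = 7.21*(1 - 1/6) = 6.0083, m(A_5) = 6.0083
Limit: m(A_n) -> m([0,7.21]) = 7.21


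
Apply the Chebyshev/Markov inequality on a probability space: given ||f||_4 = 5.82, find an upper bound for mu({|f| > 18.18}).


Chebyshev/Markov inequality: mu(|f| > eps) <= (||f||_p / eps)^p
Step 1: ||f||_4 / eps = 5.82 / 18.18 = 0.320132
Step 2: Raise to power p = 4:
  (0.320132)^4 = 0.010503
Step 3: Therefore mu(|f| > 18.18) <= 0.010503


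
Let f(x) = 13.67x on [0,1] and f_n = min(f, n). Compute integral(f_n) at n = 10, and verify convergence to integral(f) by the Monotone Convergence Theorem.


f(x) = 13.67x on [0,1]; f_n(x) = min(13.67x, n). At n = 10:
Step 1: f(x) reaches 10 at x = 10/13.67 = 0.731529
Step 2: integral(f_10) = integral(13.67x, 0, 0.731529) + integral(10, 0.731529, 1)
       = 13.67*0.731529^2/2 + 10*(1 - 0.731529)
       = 3.657644 + 2.684711
       = 6.342356
Step 3: As n -> infinity, f_n increases to f, so by MCT integral(f_n) -> integral(f) = 13.67/2 = 6.835.
Convergence: integral(f_10) = 6.342356 -> 6.835 as n -> infinity


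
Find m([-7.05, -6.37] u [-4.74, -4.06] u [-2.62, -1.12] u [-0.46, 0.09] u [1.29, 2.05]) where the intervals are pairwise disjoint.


For pairwise disjoint intervals, m(union) = sum of lengths.
= (-6.37 - -7.05) + (-4.06 - -4.74) + (-1.12 - -2.62) + (0.09 - -0.46) + (2.05 - 1.29)
= 0.68 + 0.68 + 1.5 + 0.55 + 0.76
= 4.17


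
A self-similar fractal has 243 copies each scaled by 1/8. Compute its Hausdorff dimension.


For a self-similar set with N copies scaled by 1/r:
dim_H = log(N)/log(r) = log(243)/log(8)
= 5.493061/2.079442
= 2.641604


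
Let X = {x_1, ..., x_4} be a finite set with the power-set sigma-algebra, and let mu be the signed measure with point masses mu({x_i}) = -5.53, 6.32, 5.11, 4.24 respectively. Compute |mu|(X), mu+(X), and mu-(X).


Step 1: Every measurable set is a union of atoms (the cells / points), so a Hahn decomposition is
  obtained by grouping atoms by sign: P = union of atoms with mu > 0, N = union of the remaining atoms.
  Atoms in P (indices): 2, 3, 4;  atoms in N (indices): 1
  Positive values: 6.32, 5.11, 4.24
  Negative values: -5.53
Step 2: mu+(X) = mu(P) = sum of positive atom values = 15.67
Step 3: mu-(X) = -mu(N) = sum of |negative atom values| = 5.53
Step 4: |mu|(X) = mu+(X) + mu-(X) = 15.67 + 5.53 = 21.2


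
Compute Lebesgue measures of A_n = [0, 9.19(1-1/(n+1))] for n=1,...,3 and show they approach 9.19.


By continuity of measure from below: if A_n increases to A, then m(A_n) -> m(A).
Here A = [0, 9.19], so m(A) = 9.19
Step 1: a_1 = 9.19*(1 - 1/2) = 4.595, m(A_1) = 4.595
Step 2: a_2 = 9.19*(1 - 1/3) = 6.1267, m(A_2) = 6.1267
Step 3: a_3 = 9.19*(1 - 1/4) = 6.8925, m(A_3) = 6.8925
Limit: m(A_n) -> m([0,9.19]) = 9.19


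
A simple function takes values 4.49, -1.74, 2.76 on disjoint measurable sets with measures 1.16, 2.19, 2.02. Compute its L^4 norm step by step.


Step 1: Compute |f_i|^4 for each value:
  |4.49|^4 = 406.429632
  |-1.74|^4 = 9.166362
  |2.76|^4 = 58.02783
Step 2: Multiply by measures and sum:
  406.429632 * 1.16 = 471.458373
  9.166362 * 2.19 = 20.074332
  58.02783 * 2.02 = 117.216216
Sum = 471.458373 + 20.074332 + 117.216216 = 608.748922
Step 3: Take the p-th root:
||f||_4 = (608.748922)^(1/4) = 4.967176


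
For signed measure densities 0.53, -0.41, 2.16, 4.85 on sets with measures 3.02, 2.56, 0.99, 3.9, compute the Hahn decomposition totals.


Step 1: Compute signed measure on each set:
  Set 1: 0.53 * 3.02 = 1.6006
  Set 2: -0.41 * 2.56 = -1.0496
  Set 3: 2.16 * 0.99 = 2.1384
  Set 4: 4.85 * 3.9 = 18.915
Step 2: Total signed measure = (1.6006) + (-1.0496) + (2.1384) + (18.915)
     = 21.6044
Step 3: Positive part mu+(X) = sum of positive contributions = 22.654
Step 4: Negative part mu-(X) = |sum of negative contributions| = 1.0496


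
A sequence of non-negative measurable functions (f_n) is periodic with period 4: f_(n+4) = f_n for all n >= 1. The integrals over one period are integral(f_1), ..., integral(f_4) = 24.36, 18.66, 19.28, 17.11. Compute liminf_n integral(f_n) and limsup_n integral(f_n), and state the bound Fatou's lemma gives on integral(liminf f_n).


The sequence (integral(f_n)) is periodic with period 4, repeating the values 24.36, 18.66, 19.28, 17.11 indefinitely.
Step 1: For a periodic sequence, every tail (a_m, a_(m+1), ...) contains all 4 period values infinitely often.
Step 2: Hence inf of every tail = min of the period values = min(24.36, 18.66, 19.28, 17.11) = 17.11.
        liminf_n integral(f_n) = sup over m of (inf of tail from m) = 17.11.
Step 3: Similarly sup of every tail = max of the period values = 24.36.
        limsup_n integral(f_n) = 24.36.
Step 4: Fatou's lemma: integral(liminf_n f_n) <= liminf_n integral(f_n) = 17.11.
        So the integral of the pointwise liminf is at most 17.11.


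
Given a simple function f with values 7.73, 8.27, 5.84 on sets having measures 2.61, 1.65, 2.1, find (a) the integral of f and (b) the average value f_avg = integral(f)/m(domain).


Step 1: Integral = sum(value_i * measure_i)
= 7.73*2.61 + 8.27*1.65 + 5.84*2.1
= 20.1753 + 13.6455 + 12.264
= 46.0848
Step 2: Total measure of domain = 2.61 + 1.65 + 2.1 = 6.36
Step 3: Average value = 46.0848 / 6.36 = 7.246038


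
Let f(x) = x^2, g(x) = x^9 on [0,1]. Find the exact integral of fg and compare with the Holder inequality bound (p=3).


Step 1: Exact integral of f*g = integral(x^11, 0, 1) = 1/12
     = 0.083333
Step 2: Holder bound with p=3, q=1.5:
  ||f||_p = (integral x^6 dx)^(1/3) = (1/7)^(1/3) = 0.522758
  ||g||_q = (integral x^13.5 dx)^(1/1.5) = (1/14.5)^(1/1.5) = 0.168172
Step 3: Holder bound = ||f||_p * ||g||_q = 0.522758 * 0.168172 = 0.087913
Verification: 0.083333 <= 0.087913 (Holder holds)


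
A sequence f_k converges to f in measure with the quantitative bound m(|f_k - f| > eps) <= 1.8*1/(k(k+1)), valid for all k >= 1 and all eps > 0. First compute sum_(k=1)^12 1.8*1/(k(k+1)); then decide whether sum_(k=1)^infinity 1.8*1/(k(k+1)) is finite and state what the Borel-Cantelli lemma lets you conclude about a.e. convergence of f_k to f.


Step 1: List the terms 1.8*1/(k(k+1)) for k = 1 to 12:
  k=1: 0.9
  k=2: 0.3
  k=3: 0.15
  k=4: 0.09
  k=5: 0.06
  k=6: 0.042857
  k=7: 0.032143
  k=8: 0.025
  k=9: 0.02
  k=10: 0.016364
  k=11: 0.013636
  k=12: 0.011538
Step 2: Partial sum = 0.9 + 0.3 + 0.15 + 0.09 + 0.06 + 0.042857 + 0.032143 + 0.025 + 0.02 + 0.016364 + 0.013636 + 0.011538
     = 1.661538
Step 3: The full series sum_(k>=1) 1.8*1/(k(k+1)) converges (telescoping series sum 1/(k(k+1)) = 1; a constant multiple of a convergent series converges).
Step 4: Fix eps > 0. Since sum_k m(|f_k - f| > eps) < infinity, the Borel-Cantelli lemma gives
        m(limsup_k {|f_k - f| > eps}) = 0, i.e. for a.e. x, |f_k(x) - f(x)| <= eps for all large k.
        Applying this with eps = 1/j for j = 1, 2, ... and intersecting the countably many full-measure sets,
        for a.e. x we get limsup_k |f_k(x) - f(x)| <= 1/j for every j, hence f_k -> f almost everywhere.
Conclusion: series converges; Borel-Cantelli yields f_k -> f a.e.


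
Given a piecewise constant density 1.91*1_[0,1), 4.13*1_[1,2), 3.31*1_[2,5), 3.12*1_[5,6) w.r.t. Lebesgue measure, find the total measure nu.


Integrate each piece of the Radon-Nikodym derivative:
Step 1: integral_0^1 1.91 dx = 1.91*(1-0) = 1.91*1 = 1.91
Step 2: integral_1^2 4.13 dx = 4.13*(2-1) = 4.13*1 = 4.13
Step 3: integral_2^5 3.31 dx = 3.31*(5-2) = 3.31*3 = 9.93
Step 4: integral_5^6 3.12 dx = 3.12*(6-5) = 3.12*1 = 3.12
Total: 1.91 + 4.13 + 9.93 + 3.12 = 19.09


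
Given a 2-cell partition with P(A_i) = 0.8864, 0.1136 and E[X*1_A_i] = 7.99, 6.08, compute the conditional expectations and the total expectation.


For each cell A_i: E[X|A_i] = E[X*1_A_i] / P(A_i)
Step 1: E[X|A_1] = 7.99 / 0.8864 = 9.013989
Step 2: E[X|A_2] = 6.08 / 0.1136 = 53.521127
Verification: E[X] = sum E[X*1_A_i] = 7.99 + 6.08 = 14.07


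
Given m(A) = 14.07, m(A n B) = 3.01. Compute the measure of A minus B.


m(A \ B) = m(A) - m(A n B)
= 14.07 - 3.01
= 11.06


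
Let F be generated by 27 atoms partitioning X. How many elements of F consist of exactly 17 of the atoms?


Each element of F is a union of some subset of the 27 atoms.
Elements that are unions of exactly 17 atoms correspond to 17-element subsets of the 27 atoms.
Count = C(27, 17) = 27! / (17! * 10!) = 8436285.


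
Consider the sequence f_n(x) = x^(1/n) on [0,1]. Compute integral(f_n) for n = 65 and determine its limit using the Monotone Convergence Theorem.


At n = 65: f_65(x) = x^(1/65).
Step 1: integral(x^(1/65), 0, 1) = [x^(1/65+1) / (1/65+1)] from 0 to 1
     = 1 / (1/65 + 1) = 1 / ((65+1)/65) = 65/(65+1)
     = 65/66 = 0.984848
Step 2: As n -> infinity, f_n(x) = x^(1/n) -> 1 for x in (0,1], and f_n is increasing in n.
By MCT, lim_n integral(f_n) = integral(lim_n f_n) = integral(1, 0, 1) = 1.
Step 3: Verify convergence: 65/66 = 0.984848 -> 1


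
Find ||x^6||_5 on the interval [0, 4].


Step 1: ||f||_5 = (integral_0^4 |x^6|^5 dx)^(1/5)
     = (integral_0^4 x^30 dx)^(1/5)
Step 2: integral_0^4 x^30 dx = [x^31/(31)] from 0 to 4 = 4^31/31
     = 4611686018427387904/31 = 1.487641e+17
Step 3: ||f||_5 = (1.487641e+17)^(1/5) = 2719.566028


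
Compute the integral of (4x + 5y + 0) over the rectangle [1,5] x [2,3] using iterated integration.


By Fubini, integrate in x first, then y.
Step 1: Fix y, integrate over x in [1,5]:
  integral(4x + 5y + 0, x=1..5)
  = 4*(5^2 - 1^2)/2 + (5y + 0)*(5 - 1)
  = 48 + (5y + 0)*4
  = 48 + 20y + 0
  = 48 + 20y
Step 2: Integrate over y in [2,3]:
  integral(48 + 20y, y=2..3)
  = 48*1 + 20*(3^2 - 2^2)/2
  = 48 + 50
  = 98


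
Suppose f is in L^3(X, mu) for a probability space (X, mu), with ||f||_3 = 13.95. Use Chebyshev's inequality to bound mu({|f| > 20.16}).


Chebyshev/Markov inequality: mu(|f| > eps) <= (||f||_p / eps)^p
Step 1: ||f||_3 / eps = 13.95 / 20.16 = 0.691964
Step 2: Raise to power p = 3:
  (0.691964)^3 = 0.331323
Step 3: Therefore mu(|f| > 20.16) <= 0.331323


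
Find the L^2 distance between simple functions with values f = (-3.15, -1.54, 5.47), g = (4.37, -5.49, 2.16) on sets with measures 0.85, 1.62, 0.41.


Step 1: Compute differences f_i - g_i:
  -3.15 - 4.37 = -7.52
  -1.54 - -5.49 = 3.95
  5.47 - 2.16 = 3.31
Step 2: Compute |diff|^2 * measure for each set:
  |-7.52|^2 * 0.85 = 56.5504 * 0.85 = 48.06784
  |3.95|^2 * 1.62 = 15.6025 * 1.62 = 25.27605
  |3.31|^2 * 0.41 = 10.9561 * 0.41 = 4.492001
Step 3: Sum = 77.835891
Step 4: ||f-g||_2 = (77.835891)^(1/2) = 8.822465


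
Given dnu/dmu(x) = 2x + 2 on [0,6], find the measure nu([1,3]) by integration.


nu(A) = integral_A (dnu/dmu) dmu = integral_1^3 (2x + 2) dx
Step 1: Antiderivative F(x) = (2/2)x^2 + 2x
Step 2: F(3) = (2/2)*3^2 + 2*3 = 9 + 6 = 15
Step 3: F(1) = (2/2)*1^2 + 2*1 = 1 + 2 = 3
Step 4: nu([1,3]) = F(3) - F(1) = 15 - 3 = 12


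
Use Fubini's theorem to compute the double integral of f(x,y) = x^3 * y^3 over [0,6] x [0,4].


By Fubini's theorem, the double integral factors as a product of single integrals:
Step 1: integral_0^6 x^3 dx = [x^4/4] from 0 to 6
     = 6^4/4 = 324
Step 2: integral_0^4 y^3 dy = [y^4/4] from 0 to 4
     = 4^4/4 = 64
Step 3: Double integral = 324 * 64 = 20736


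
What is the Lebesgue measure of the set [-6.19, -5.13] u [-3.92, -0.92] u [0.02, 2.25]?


For pairwise disjoint intervals, m(union) = sum of lengths.
= (-5.13 - -6.19) + (-0.92 - -3.92) + (2.25 - 0.02)
= 1.06 + 3 + 2.23
= 6.29


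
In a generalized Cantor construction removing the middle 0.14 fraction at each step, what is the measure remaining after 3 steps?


Step 1: At each step, fraction remaining = 1 - 0.14 = 0.86
Step 2: After 3 steps, measure = (0.86)^3
Step 3: Computing the power step by step:
  After step 1: 0.86
  After step 2: 0.7396
  After step 3: 0.636056
Result = 0.636056


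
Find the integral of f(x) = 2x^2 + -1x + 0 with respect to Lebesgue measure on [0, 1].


The Lebesgue integral of a Riemann-integrable function agrees with the Riemann integral.
Antiderivative F(x) = (2/3)x^3 + (-1/2)x^2 + 0x
F(1) = (2/3)*1^3 + (-1/2)*1^2 + 0*1
     = (2/3)*1 + (-1/2)*1 + 0*1
     = 0.666667 + -0.5 + 0
     = 0.166667
F(0) = 0.0
Integral = F(1) - F(0) = 0.166667 - 0.0 = 0.166667


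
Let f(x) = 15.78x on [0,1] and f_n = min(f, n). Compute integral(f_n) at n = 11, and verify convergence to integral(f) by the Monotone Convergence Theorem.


f(x) = 15.78x on [0,1]; f_n(x) = min(15.78x, n). At n = 11:
Step 1: f(x) reaches 11 at x = 11/15.78 = 0.697085
Step 2: integral(f_11) = integral(15.78x, 0, 0.697085) + integral(11, 0.697085, 1)
       = 15.78*0.697085^2/2 + 11*(1 - 0.697085)
       = 3.833967 + 3.332066
       = 7.166033
Step 3: As n -> infinity, f_n increases to f, so by MCT integral(f_n) -> integral(f) = 15.78/2 = 7.89.
Convergence: integral(f_11) = 7.166033 -> 7.89 as n -> infinity


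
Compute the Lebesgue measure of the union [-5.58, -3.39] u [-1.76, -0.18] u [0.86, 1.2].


For pairwise disjoint intervals, m(union) = sum of lengths.
= (-3.39 - -5.58) + (-0.18 - -1.76) + (1.2 - 0.86)
= 2.19 + 1.58 + 0.34
= 4.11


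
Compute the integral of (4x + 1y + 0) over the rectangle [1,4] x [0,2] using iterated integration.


By Fubini, integrate in x first, then y.
Step 1: Fix y, integrate over x in [1,4]:
  integral(4x + 1y + 0, x=1..4)
  = 4*(4^2 - 1^2)/2 + (1y + 0)*(4 - 1)
  = 30 + (1y + 0)*3
  = 30 + 3y + 0
  = 30 + 3y
Step 2: Integrate over y in [0,2]:
  integral(30 + 3y, y=0..2)
  = 30*2 + 3*(2^2 - 0^2)/2
  = 60 + 6
  = 66


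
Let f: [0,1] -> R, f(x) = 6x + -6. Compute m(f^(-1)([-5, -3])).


f^(-1)([-5, -3]) = {x : -5 <= 6x + -6 <= -3}
Solving: (-5 - -6)/6 <= x <= (-3 - -6)/6
= [0.166667, 0.5]
Intersecting with [0,1]: [0.166667, 0.5]
Measure = 0.5 - 0.166667 = 0.333333


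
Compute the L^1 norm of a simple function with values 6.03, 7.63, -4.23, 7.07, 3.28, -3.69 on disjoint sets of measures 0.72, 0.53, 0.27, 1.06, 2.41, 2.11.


Step 1: Compute |f_i|^1 for each value:
  |6.03|^1 = 6.03
  |7.63|^1 = 7.63
  |-4.23|^1 = 4.23
  |7.07|^1 = 7.07
  |3.28|^1 = 3.28
  |-3.69|^1 = 3.69
Step 2: Multiply by measures and sum:
  6.03 * 0.72 = 4.3416
  7.63 * 0.53 = 4.0439
  4.23 * 0.27 = 1.1421
  7.07 * 1.06 = 7.4942
  3.28 * 2.41 = 7.9048
  3.69 * 2.11 = 7.7859
Sum = 4.3416 + 4.0439 + 1.1421 + 7.4942 + 7.9048 + 7.7859 = 32.7125
Step 3: Take the p-th root:
||f||_1 = (32.7125)^(1/1) = 32.7125


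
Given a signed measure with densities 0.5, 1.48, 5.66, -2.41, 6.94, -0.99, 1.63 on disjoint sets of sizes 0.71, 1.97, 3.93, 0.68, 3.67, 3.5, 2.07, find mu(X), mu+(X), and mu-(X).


Step 1: Compute signed measure on each set:
  Set 1: 0.5 * 0.71 = 0.355
  Set 2: 1.48 * 1.97 = 2.9156
  Set 3: 5.66 * 3.93 = 22.2438
  Set 4: -2.41 * 0.68 = -1.6388
  Set 5: 6.94 * 3.67 = 25.4698
  Set 6: -0.99 * 3.5 = -3.465
  Set 7: 1.63 * 2.07 = 3.3741
Step 2: Total signed measure = (0.355) + (2.9156) + (22.2438) + (-1.6388) + (25.4698) + (-3.465) + (3.3741)
     = 49.2545
Step 3: Positive part mu+(X) = sum of positive contributions = 54.3583
Step 4: Negative part mu-(X) = |sum of negative contributions| = 5.1038


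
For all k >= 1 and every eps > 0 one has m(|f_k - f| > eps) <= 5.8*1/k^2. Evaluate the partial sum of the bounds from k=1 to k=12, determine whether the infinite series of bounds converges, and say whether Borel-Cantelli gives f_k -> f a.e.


Step 1: List the terms 5.8*1/k^2 for k = 1 to 12:
  k=1: 5.8
  k=2: 1.45
  k=3: 0.644444
  k=4: 0.3625
  k=5: 0.232
  k=6: 0.161111
  k=7: 0.118367
  k=8: 0.090625
  k=9: 0.071605
  k=10: 0.058
  k=11: 0.047934
  k=12: 0.040278
Step 2: Partial sum = 5.8 + 1.45 + 0.644444 + 0.3625 + 0.232 + 0.161111 + 0.118367 + 0.090625 + 0.071605 + 0.058 + 0.047934 + 0.040278
     = 9.076865
Step 3: The full series sum_(k>=1) 5.8*1/k^2 converges (p-series with p = 2 > 1; a constant multiple of a convergent series converges).
Step 4: Fix eps > 0. Since sum_k m(|f_k - f| > eps) < infinity, the Borel-Cantelli lemma gives
        m(limsup_k {|f_k - f| > eps}) = 0, i.e. for a.e. x, |f_k(x) - f(x)| <= eps for all large k.
        Applying this with eps = 1/j for j = 1, 2, ... and intersecting the countably many full-measure sets,
        for a.e. x we get limsup_k |f_k(x) - f(x)| <= 1/j for every j, hence f_k -> f almost everywhere.
Conclusion: series converges; Borel-Cantelli yields f_k -> f a.e.


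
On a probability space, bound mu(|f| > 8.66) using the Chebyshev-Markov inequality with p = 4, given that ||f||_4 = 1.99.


Chebyshev/Markov inequality: mu(|f| > eps) <= (||f||_p / eps)^p
Step 1: ||f||_4 / eps = 1.99 / 8.66 = 0.229792
Step 2: Raise to power p = 4:
  (0.229792)^4 = 0.002788
Step 3: Therefore mu(|f| > 8.66) <= 0.002788


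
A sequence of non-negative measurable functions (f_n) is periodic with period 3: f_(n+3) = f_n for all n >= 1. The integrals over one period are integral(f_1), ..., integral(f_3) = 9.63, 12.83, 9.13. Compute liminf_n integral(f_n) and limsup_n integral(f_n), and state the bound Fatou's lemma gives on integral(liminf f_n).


The sequence (integral(f_n)) is periodic with period 3, repeating the values 9.63, 12.83, 9.13 indefinitely.
Step 1: For a periodic sequence, every tail (a_m, a_(m+1), ...) contains all 3 period values infinitely often.
Step 2: Hence inf of every tail = min of the period values = min(9.63, 12.83, 9.13) = 9.13.
        liminf_n integral(f_n) = sup over m of (inf of tail from m) = 9.13.
Step 3: Similarly sup of every tail = max of the period values = 12.83.
        limsup_n integral(f_n) = 12.83.
Step 4: Fatou's lemma: integral(liminf_n f_n) <= liminf_n integral(f_n) = 9.13.
        So the integral of the pointwise liminf is at most 9.13.


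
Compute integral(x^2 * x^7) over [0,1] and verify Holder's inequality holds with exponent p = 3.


Step 1: Exact integral of f*g = integral(x^9, 0, 1) = 1/10
     = 0.1
Step 2: Holder bound with p=3, q=1.5:
  ||f||_p = (integral x^6 dx)^(1/3) = (1/7)^(1/3) = 0.522758
  ||g||_q = (integral x^10.5 dx)^(1/1.5) = (1/11.5)^(1/1.5) = 0.196276
Step 3: Holder bound = ||f||_p * ||g||_q = 0.522758 * 0.196276 = 0.102605
Verification: 0.1 <= 0.102605 (Holder holds)


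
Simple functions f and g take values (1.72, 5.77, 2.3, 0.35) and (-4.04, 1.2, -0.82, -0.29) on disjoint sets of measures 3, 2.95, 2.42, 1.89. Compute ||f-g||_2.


Step 1: Compute differences f_i - g_i:
  1.72 - -4.04 = 5.76
  5.77 - 1.2 = 4.57
  2.3 - -0.82 = 3.12
  0.35 - -0.29 = 0.64
Step 2: Compute |diff|^2 * measure for each set:
  |5.76|^2 * 3 = 33.1776 * 3 = 99.5328
  |4.57|^2 * 2.95 = 20.8849 * 2.95 = 61.610455
  |3.12|^2 * 2.42 = 9.7344 * 2.42 = 23.557248
  |0.64|^2 * 1.89 = 0.4096 * 1.89 = 0.774144
Step 3: Sum = 185.474647
Step 4: ||f-g||_2 = (185.474647)^(1/2) = 13.618908


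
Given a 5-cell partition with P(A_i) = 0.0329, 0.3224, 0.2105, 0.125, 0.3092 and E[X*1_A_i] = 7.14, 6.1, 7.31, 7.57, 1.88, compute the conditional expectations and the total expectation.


For each cell A_i: E[X|A_i] = E[X*1_A_i] / P(A_i)
Step 1: E[X|A_1] = 7.14 / 0.0329 = 217.021277
Step 2: E[X|A_2] = 6.1 / 0.3224 = 18.920596
Step 3: E[X|A_3] = 7.31 / 0.2105 = 34.726841
Step 4: E[X|A_4] = 7.57 / 0.125 = 60.56
Step 5: E[X|A_5] = 1.88 / 0.3092 = 6.080207
Verification: E[X] = sum E[X*1_A_i] = 7.14 + 6.1 + 7.31 + 7.57 + 1.88 = 30


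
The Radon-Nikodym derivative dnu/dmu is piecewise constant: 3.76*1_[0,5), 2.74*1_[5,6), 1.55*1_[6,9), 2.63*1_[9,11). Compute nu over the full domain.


Integrate each piece of the Radon-Nikodym derivative:
Step 1: integral_0^5 3.76 dx = 3.76*(5-0) = 3.76*5 = 18.8
Step 2: integral_5^6 2.74 dx = 2.74*(6-5) = 2.74*1 = 2.74
Step 3: integral_6^9 1.55 dx = 1.55*(9-6) = 1.55*3 = 4.65
Step 4: integral_9^11 2.63 dx = 2.63*(11-9) = 2.63*2 = 5.26
Total: 18.8 + 2.74 + 4.65 + 5.26 = 31.45


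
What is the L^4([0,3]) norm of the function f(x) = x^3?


Step 1: ||f||_4 = (integral_0^3 |x^3|^4 dx)^(1/4)
     = (integral_0^3 x^12 dx)^(1/4)
Step 2: integral_0^3 x^12 dx = [x^13/(13)] from 0 to 3 = 3^13/13
     = 1594323/13 = 122640.230769
Step 3: ||f||_4 = (122640.230769)^(1/4) = 18.713639


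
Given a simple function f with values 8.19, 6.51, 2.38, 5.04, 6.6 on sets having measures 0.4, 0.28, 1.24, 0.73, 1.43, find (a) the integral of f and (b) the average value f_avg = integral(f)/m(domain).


Step 1: Integral = sum(value_i * measure_i)
= 8.19*0.4 + 6.51*0.28 + 2.38*1.24 + 5.04*0.73 + 6.6*1.43
= 3.276 + 1.8228 + 2.9512 + 3.6792 + 9.438
= 21.1672
Step 2: Total measure of domain = 0.4 + 0.28 + 1.24 + 0.73 + 1.43 = 4.08
Step 3: Average value = 21.1672 / 4.08 = 5.188039


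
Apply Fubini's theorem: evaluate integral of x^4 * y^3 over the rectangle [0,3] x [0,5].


By Fubini's theorem, the double integral factors as a product of single integrals:
Step 1: integral_0^3 x^4 dx = [x^5/5] from 0 to 3
     = 3^5/5 = 48.6
Step 2: integral_0^5 y^3 dy = [y^4/4] from 0 to 5
     = 5^4/4 = 156.25
Step 3: Double integral = 48.6 * 156.25 = 7593.75


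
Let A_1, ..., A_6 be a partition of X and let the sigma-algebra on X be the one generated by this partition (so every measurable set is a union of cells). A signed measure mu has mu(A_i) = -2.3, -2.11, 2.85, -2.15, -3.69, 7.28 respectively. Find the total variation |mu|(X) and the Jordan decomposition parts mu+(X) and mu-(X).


Step 1: Every measurable set is a union of atoms (the cells / points), so a Hahn decomposition is
  obtained by grouping atoms by sign: P = union of atoms with mu > 0, N = union of the remaining atoms.
  Atoms in P (indices): 3, 6;  atoms in N (indices): 1, 2, 4, 5
  Positive values: 2.85, 7.28
  Negative values: -2.3, -2.11, -2.15, -3.69
Step 2: mu+(X) = mu(P) = sum of positive atom values = 10.13
Step 3: mu-(X) = -mu(N) = sum of |negative atom values| = 10.25
Step 4: |mu|(X) = mu+(X) + mu-(X) = 10.13 + 10.25 = 20.38


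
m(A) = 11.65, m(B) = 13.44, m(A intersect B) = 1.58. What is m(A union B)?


By inclusion-exclusion: m(A u B) = m(A) + m(B) - m(A n B)
= 11.65 + 13.44 - 1.58
= 23.51


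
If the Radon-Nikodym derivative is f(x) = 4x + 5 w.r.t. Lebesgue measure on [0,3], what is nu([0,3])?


nu(A) = integral_A (dnu/dmu) dmu = integral_0^3 (4x + 5) dx
Step 1: Antiderivative F(x) = (4/2)x^2 + 5x
Step 2: F(3) = (4/2)*3^2 + 5*3 = 18 + 15 = 33
Step 3: F(0) = (4/2)*0^2 + 5*0 = 0.0 + 0 = 0.0
Step 4: nu([0,3]) = F(3) - F(0) = 33 - 0.0 = 33


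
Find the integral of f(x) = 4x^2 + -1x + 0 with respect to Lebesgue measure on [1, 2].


The Lebesgue integral of a Riemann-integrable function agrees with the Riemann integral.
Antiderivative F(x) = (4/3)x^3 + (-1/2)x^2 + 0x
F(2) = (4/3)*2^3 + (-1/2)*2^2 + 0*2
     = (4/3)*8 + (-1/2)*4 + 0*2
     = 10.666667 + -2 + 0
     = 8.666667
F(1) = 0.833333
Integral = F(2) - F(1) = 8.666667 - 0.833333 = 7.833333


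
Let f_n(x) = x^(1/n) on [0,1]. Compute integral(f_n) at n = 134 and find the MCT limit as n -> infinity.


At n = 134: f_134(x) = x^(1/134).
Step 1: integral(x^(1/134), 0, 1) = [x^(1/134+1) / (1/134+1)] from 0 to 1
     = 1 / (1/134 + 1) = 1 / ((134+1)/134) = 134/(134+1)
     = 134/135 = 0.992593
Step 2: As n -> infinity, f_n(x) = x^(1/n) -> 1 for x in (0,1], and f_n is increasing in n.
By MCT, lim_n integral(f_n) = integral(lim_n f_n) = integral(1, 0, 1) = 1.
Step 3: Verify convergence: 134/135 = 0.992593 -> 1


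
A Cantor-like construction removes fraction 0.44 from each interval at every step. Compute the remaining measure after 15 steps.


Step 1: At each step, fraction remaining = 1 - 0.44 = 0.56
Step 2: After 15 steps, measure = (0.56)^15
Result = 1.670400e-04


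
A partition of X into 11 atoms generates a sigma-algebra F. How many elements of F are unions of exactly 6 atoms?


Each element of F is a union of some subset of the 11 atoms.
Elements that are unions of exactly 6 atoms correspond to 6-element subsets of the 11 atoms.
Count = C(11, 6) = 11! / (6! * 5!) = 462.


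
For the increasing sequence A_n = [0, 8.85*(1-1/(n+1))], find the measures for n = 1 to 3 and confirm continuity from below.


By continuity of measure from below: if A_n increases to A, then m(A_n) -> m(A).
Here A = [0, 8.85], so m(A) = 8.85
Step 1: a_1 = 8.85*(1 - 1/2) = 4.425, m(A_1) = 4.425
Step 2: a_2 = 8.85*(1 - 1/3) = 5.9, m(A_2) = 5.9
Step 3: a_3 = 8.85*(1 - 1/4) = 6.6375, m(A_3) = 6.6375
Limit: m(A_n) -> m([0,8.85]) = 8.85


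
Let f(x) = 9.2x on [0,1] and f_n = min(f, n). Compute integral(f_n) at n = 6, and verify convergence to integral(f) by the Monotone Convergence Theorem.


f(x) = 9.2x on [0,1]; f_n(x) = min(9.2x, n). At n = 6:
Step 1: f(x) reaches 6 at x = 6/9.2 = 0.652174
Step 2: integral(f_6) = integral(9.2x, 0, 0.652174) + integral(6, 0.652174, 1)
       = 9.2*0.652174^2/2 + 6*(1 - 0.652174)
       = 1.956522 + 2.086957
       = 4.043478
Step 3: As n -> infinity, f_n increases to f, so by MCT integral(f_n) -> integral(f) = 9.2/2 = 4.6.
Convergence: integral(f_6) = 4.043478 -> 4.6 as n -> infinity


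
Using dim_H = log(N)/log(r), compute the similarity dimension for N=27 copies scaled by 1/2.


For a self-similar set with N copies scaled by 1/r:
dim_H = log(N)/log(r) = log(27)/log(2)
= 3.295837/0.693147
= 4.754888


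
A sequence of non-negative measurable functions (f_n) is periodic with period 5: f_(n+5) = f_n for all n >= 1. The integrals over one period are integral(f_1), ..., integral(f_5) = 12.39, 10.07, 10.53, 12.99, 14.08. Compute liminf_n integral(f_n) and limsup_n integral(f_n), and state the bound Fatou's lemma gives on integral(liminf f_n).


The sequence (integral(f_n)) is periodic with period 5, repeating the values 12.39, 10.07, 10.53, 12.99, 14.08 indefinitely.
Step 1: For a periodic sequence, every tail (a_m, a_(m+1), ...) contains all 5 period values infinitely often.
Step 2: Hence inf of every tail = min of the period values = min(12.39, 10.07, 10.53, 12.99, 14.08) = 10.07.
        liminf_n integral(f_n) = sup over m of (inf of tail from m) = 10.07.
Step 3: Similarly sup of every tail = max of the period values = 14.08.
        limsup_n integral(f_n) = 14.08.
Step 4: Fatou's lemma: integral(liminf_n f_n) <= liminf_n integral(f_n) = 10.07.
        So the integral of the pointwise liminf is at most 10.07.


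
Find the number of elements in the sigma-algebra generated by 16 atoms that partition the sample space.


Each element of the sigma-algebra is a union of some subset of the 16 atoms.
The number of such subsets is 2^16 = 65536.


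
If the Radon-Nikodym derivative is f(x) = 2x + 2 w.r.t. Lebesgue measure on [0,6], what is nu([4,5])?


nu(A) = integral_A (dnu/dmu) dmu = integral_4^5 (2x + 2) dx
Step 1: Antiderivative F(x) = (2/2)x^2 + 2x
Step 2: F(5) = (2/2)*5^2 + 2*5 = 25 + 10 = 35
Step 3: F(4) = (2/2)*4^2 + 2*4 = 16 + 8 = 24
Step 4: nu([4,5]) = F(5) - F(4) = 35 - 24 = 11


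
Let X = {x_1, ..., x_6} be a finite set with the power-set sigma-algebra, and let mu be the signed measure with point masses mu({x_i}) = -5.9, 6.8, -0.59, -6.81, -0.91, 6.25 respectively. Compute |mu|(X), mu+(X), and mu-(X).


Step 1: Every measurable set is a union of atoms (the cells / points), so a Hahn decomposition is
  obtained by grouping atoms by sign: P = union of atoms with mu > 0, N = union of the remaining atoms.
  Atoms in P (indices): 2, 6;  atoms in N (indices): 1, 3, 4, 5
  Positive values: 6.8, 6.25
  Negative values: -5.9, -0.59, -6.81, -0.91
Step 2: mu+(X) = mu(P) = sum of positive atom values = 13.05
Step 3: mu-(X) = -mu(N) = sum of |negative atom values| = 14.21
Step 4: |mu|(X) = mu+(X) + mu-(X) = 13.05 + 14.21 = 27.26


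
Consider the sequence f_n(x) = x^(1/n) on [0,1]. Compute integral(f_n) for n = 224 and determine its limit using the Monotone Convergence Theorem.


At n = 224: f_224(x) = x^(1/224).
Step 1: integral(x^(1/224), 0, 1) = [x^(1/224+1) / (1/224+1)] from 0 to 1
     = 1 / (1/224 + 1) = 1 / ((224+1)/224) = 224/(224+1)
     = 224/225 = 0.995556
Step 2: As n -> infinity, f_n(x) = x^(1/n) -> 1 for x in (0,1], and f_n is increasing in n.
By MCT, lim_n integral(f_n) = integral(lim_n f_n) = integral(1, 0, 1) = 1.
Step 3: Verify convergence: 224/225 = 0.995556 -> 1


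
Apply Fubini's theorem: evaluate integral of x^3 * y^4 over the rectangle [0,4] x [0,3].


By Fubini's theorem, the double integral factors as a product of single integrals:
Step 1: integral_0^4 x^3 dx = [x^4/4] from 0 to 4
     = 4^4/4 = 64
Step 2: integral_0^3 y^4 dy = [y^5/5] from 0 to 3
     = 3^5/5 = 48.6
Step 3: Double integral = 64 * 48.6 = 3110.4


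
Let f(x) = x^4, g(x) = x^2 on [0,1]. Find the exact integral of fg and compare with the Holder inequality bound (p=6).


Step 1: Exact integral of f*g = integral(x^6, 0, 1) = 1/7
     = 0.142857
Step 2: Holder bound with p=6, q=1.2:
  ||f||_p = (integral x^24 dx)^(1/6) = (1/25)^(1/6) = 0.584804
  ||g||_q = (integral x^2.4 dx)^(1/1.2) = (1/3.4)^(1/1.2) = 0.360662
Step 3: Holder bound = ||f||_p * ||g||_q = 0.584804 * 0.360662 = 0.210917
Verification: 0.142857 <= 0.210917 (Holder holds)


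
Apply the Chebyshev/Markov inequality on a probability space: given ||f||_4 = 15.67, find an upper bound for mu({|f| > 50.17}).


Chebyshev/Markov inequality: mu(|f| > eps) <= (||f||_p / eps)^p
Step 1: ||f||_4 / eps = 15.67 / 50.17 = 0.312338
Step 2: Raise to power p = 4:
  (0.312338)^4 = 0.009517
Step 3: Therefore mu(|f| > 50.17) <= 0.009517


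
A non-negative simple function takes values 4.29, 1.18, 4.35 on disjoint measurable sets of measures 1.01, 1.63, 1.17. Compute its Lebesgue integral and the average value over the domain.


Step 1: Integral = sum(value_i * measure_i)
= 4.29*1.01 + 1.18*1.63 + 4.35*1.17
= 4.3329 + 1.9234 + 5.0895
= 11.3458
Step 2: Total measure of domain = 1.01 + 1.63 + 1.17 = 3.81
Step 3: Average value = 11.3458 / 3.81 = 2.9779


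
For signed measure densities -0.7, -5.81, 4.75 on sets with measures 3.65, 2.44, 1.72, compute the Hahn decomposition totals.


Step 1: Compute signed measure on each set:
  Set 1: -0.7 * 3.65 = -2.555
  Set 2: -5.81 * 2.44 = -14.1764
  Set 3: 4.75 * 1.72 = 8.17
Step 2: Total signed measure = (-2.555) + (-14.1764) + (8.17)
     = -8.5614
Step 3: Positive part mu+(X) = sum of positive contributions = 8.17
Step 4: Negative part mu-(X) = |sum of negative contributions| = 16.7314


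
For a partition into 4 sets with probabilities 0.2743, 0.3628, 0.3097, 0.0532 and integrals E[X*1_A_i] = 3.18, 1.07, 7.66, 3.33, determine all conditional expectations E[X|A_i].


For each cell A_i: E[X|A_i] = E[X*1_A_i] / P(A_i)
Step 1: E[X|A_1] = 3.18 / 0.2743 = 11.593146
Step 2: E[X|A_2] = 1.07 / 0.3628 = 2.949283
Step 3: E[X|A_3] = 7.66 / 0.3097 = 24.733613
Step 4: E[X|A_4] = 3.33 / 0.0532 = 62.593985
Verification: E[X] = sum E[X*1_A_i] = 3.18 + 1.07 + 7.66 + 3.33 = 15.24


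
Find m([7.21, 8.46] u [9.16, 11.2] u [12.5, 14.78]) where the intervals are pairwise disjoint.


For pairwise disjoint intervals, m(union) = sum of lengths.
= (8.46 - 7.21) + (11.2 - 9.16) + (14.78 - 12.5)
= 1.25 + 2.04 + 2.28
= 5.57


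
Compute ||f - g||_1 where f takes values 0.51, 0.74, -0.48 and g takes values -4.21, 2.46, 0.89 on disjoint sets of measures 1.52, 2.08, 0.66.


Step 1: Compute differences f_i - g_i:
  0.51 - -4.21 = 4.72
  0.74 - 2.46 = -1.72
  -0.48 - 0.89 = -1.37
Step 2: Compute |diff|^1 * measure for each set:
  |4.72|^1 * 1.52 = 4.72 * 1.52 = 7.1744
  |-1.72|^1 * 2.08 = 1.72 * 2.08 = 3.5776
  |-1.37|^1 * 0.66 = 1.37 * 0.66 = 0.9042
Step 3: Sum = 11.6562
Step 4: ||f-g||_1 = (11.6562)^(1/1) = 11.6562


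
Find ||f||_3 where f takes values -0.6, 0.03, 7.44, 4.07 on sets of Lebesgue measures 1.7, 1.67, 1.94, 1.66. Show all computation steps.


Step 1: Compute |f_i|^3 for each value:
  |-0.6|^3 = 0.216
  |0.03|^3 = 2.700000e-05
  |7.44|^3 = 411.830784
  |4.07|^3 = 67.419143
Step 2: Multiply by measures and sum:
  0.216 * 1.7 = 0.3672
  2.700000e-05 * 1.67 = 4.509000e-05
  411.830784 * 1.94 = 798.951721
  67.419143 * 1.66 = 111.915777
Sum = 0.3672 + 4.509000e-05 + 798.951721 + 111.915777 = 911.234743
Step 3: Take the p-th root:
||f||_3 = (911.234743)^(1/3) = 9.694902


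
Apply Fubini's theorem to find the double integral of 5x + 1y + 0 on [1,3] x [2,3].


By Fubini, integrate in x first, then y.
Step 1: Fix y, integrate over x in [1,3]:
  integral(5x + 1y + 0, x=1..3)
  = 5*(3^2 - 1^2)/2 + (1y + 0)*(3 - 1)
  = 20 + (1y + 0)*2
  = 20 + 2y + 0
  = 20 + 2y
Step 2: Integrate over y in [2,3]:
  integral(20 + 2y, y=2..3)
  = 20*1 + 2*(3^2 - 2^2)/2
  = 20 + 5
  = 25
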